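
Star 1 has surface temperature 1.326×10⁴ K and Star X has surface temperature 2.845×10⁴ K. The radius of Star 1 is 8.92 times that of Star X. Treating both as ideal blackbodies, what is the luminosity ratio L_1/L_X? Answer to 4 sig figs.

L_1/L_X ≈ 3.755

L ∝ R²T⁴, so L_1/L_X = (R_1/R_X)²(T_1/T_X)⁴ = (8.92)² × (1.326×10⁴/2.845×10⁴)⁴ = 79.5664 × 0.0471895 = 3.755.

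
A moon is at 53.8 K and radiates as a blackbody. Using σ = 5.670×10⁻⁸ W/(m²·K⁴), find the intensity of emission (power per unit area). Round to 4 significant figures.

Stefan–Boltzmann: I = σT⁴ = 5.670×10⁻⁸ × (53.8)⁴ = 0.4750 W/m².

I ≈ 0.4750 W/m²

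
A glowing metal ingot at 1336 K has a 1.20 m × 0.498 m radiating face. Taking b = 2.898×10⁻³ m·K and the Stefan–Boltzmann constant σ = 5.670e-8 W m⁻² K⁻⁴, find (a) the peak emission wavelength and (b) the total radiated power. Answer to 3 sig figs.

(a) λ_max = b/T = 2.898×10⁻³/1336 = 2.169×10⁻⁶ m = 2.17×10³ nm.
Area A = 1.20 × 0.498 = 0.5976 m².
(b) P = σAT⁴ = 5.670×10⁻⁸×0.5976×(1336)⁴ = 1.08×10⁵ W.

λ_max ≈ 2.17×10³ nm; P ≈ 1.08×10⁵ W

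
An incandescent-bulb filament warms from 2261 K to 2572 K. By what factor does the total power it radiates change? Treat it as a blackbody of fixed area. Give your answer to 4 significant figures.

P₂/P₁ ≈ 1.674

P ∝ T⁴, so P₂/P₁ = (T₂/T₁)⁴ = (2572/2261)⁴ = (1.13755)⁴ = 1.674.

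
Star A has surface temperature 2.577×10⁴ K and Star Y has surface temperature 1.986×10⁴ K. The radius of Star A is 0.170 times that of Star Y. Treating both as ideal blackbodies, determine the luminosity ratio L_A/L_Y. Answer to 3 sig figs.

L_A/L_Y ≈ 0.0819

L ∝ R²T⁴, so L_A/L_Y = (R_A/R_Y)²(T_A/T_Y)⁴ = (0.170)² × (2.577×10⁴/1.986×10⁴)⁴ = 0.0289 × 2.83492 = 0.0819.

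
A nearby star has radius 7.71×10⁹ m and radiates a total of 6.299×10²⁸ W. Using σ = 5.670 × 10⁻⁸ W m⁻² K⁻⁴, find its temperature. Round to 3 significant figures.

T ≈ 6.21×10³ K

Surface area A = 4πR² = 4π(7.71×10⁹ m)² = 7.46997×10²⁰ m².
P = σAT⁴ ⇒ T = (P/(σA))^(1/4) = (6.299×10²⁸/(5.670×10⁻⁸×7.46997×10²⁰))^(1/4) = 6.21×10³ K.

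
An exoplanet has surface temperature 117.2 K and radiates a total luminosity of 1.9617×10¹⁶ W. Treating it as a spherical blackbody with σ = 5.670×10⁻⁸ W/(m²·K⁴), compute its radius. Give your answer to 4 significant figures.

R ≈ 1.208×10⁷ m

L = 4πR²σT⁴ ⇒ R = √(L/(4πσT⁴)).
σT⁴ = 10.6978 W/m², so R = √(1.9617×10¹⁶/(4π×10.6978)) = 1.208×10⁷ m.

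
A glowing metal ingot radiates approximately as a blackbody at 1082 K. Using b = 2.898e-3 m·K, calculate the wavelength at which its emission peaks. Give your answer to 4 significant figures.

λ_max ≈ 2.678 μm

Wien's displacement law: λ_max = b/T = (2.898×10⁻³ m·K)/(1082 K) = 2.6784×10⁻⁶ m.
That is 2.678 μm, in the infrared range.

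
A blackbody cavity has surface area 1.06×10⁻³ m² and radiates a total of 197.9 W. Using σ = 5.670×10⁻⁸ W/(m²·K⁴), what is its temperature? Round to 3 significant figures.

T ≈ 1.35×10³ K

Area A = 1.06×10⁻³ m².
P = σAT⁴ ⇒ T = (P/(σA))^(1/4) = (197.9/(5.670×10⁻⁸×1.06×10⁻³))^(1/4) = 1.35×10³ K.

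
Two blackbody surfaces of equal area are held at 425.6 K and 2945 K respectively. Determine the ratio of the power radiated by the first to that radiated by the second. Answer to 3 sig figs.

With equal areas, P₁/P₂ = (T₁/T₂)⁴ = (425.6/2945)⁴ = 4.36×10⁻⁴.

P₁/P₂ ≈ 4.36×10⁻⁴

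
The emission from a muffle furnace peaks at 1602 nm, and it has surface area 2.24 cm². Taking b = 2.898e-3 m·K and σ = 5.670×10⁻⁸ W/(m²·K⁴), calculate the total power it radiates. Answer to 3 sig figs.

P ≈ 136 W

Wien's law: T = b/λ_max = 2.898×10⁻³/1.602×10⁻⁶ = 1808.99 K.
Area A = 2.24 cm² = 2.24×10⁻⁴ m².
Then P = σAT⁴ = 5.670×10⁻⁸×2.24×10⁻⁴×(1808.99)⁴ = 136 W.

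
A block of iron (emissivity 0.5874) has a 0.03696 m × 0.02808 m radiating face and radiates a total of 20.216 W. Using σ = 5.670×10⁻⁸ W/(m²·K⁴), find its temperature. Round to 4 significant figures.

Area A = 0.03696 × 0.02808 = 1.03784×10⁻³ m².
P = εσAT⁴ ⇒ T = (P/(εσA))^(1/4) = (20.216/(0.5874×5.670×10⁻⁸×1.03784×10⁻³))^(1/4) = 874.5 K.

T ≈ 874.5 K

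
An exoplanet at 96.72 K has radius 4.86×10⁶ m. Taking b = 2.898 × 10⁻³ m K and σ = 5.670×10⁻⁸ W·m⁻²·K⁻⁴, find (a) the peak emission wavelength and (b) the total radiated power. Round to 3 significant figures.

λ_max ≈ 30.0 μm; P ≈ 1.47×10¹⁵ W

(a) λ_max = b/T = 2.898×10⁻³/96.72 = 2.996×10⁻⁵ m = 30.0 μm.
Surface area A = 4πR² = 4π(4.86×10⁶ m)² = 2.96813×10¹⁴ m².
(b) P = σAT⁴ = 5.670×10⁻⁸×2.96813×10¹⁴×(96.72)⁴ = 1.47×10¹⁵ W.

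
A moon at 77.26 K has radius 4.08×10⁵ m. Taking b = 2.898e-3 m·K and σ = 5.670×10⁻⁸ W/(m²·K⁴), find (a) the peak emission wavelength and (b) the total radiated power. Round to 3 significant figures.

(a) λ_max = b/T = 2.898×10⁻³/77.26 = 3.751×10⁻⁵ m = 37.5 μm.
Surface area A = 4πR² = 4π(4.08×10⁵ m)² = 2.09185×10¹² m².
(b) P = σAT⁴ = 5.670×10⁻⁸×2.09185×10¹²×(77.26)⁴ = 4.23×10¹² W.

λ_max ≈ 37.5 μm; P ≈ 4.23×10¹² W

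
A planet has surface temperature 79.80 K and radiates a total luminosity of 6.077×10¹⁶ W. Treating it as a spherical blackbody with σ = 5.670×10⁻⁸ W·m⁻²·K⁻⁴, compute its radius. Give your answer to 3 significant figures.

R ≈ 4.59×10⁷ m

L = 4πR²σT⁴ ⇒ R = √(L/(4πσT⁴)).
σT⁴ = 2.29929 W/m², so R = √(6.077×10¹⁶/(4π×2.29929)) = 4.59×10⁷ m.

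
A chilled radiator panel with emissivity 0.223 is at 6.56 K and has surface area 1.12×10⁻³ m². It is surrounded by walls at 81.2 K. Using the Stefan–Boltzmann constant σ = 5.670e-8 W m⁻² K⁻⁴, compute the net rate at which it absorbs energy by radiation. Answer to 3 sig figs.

Net gain ≈ 6.16×10⁻⁴ W

Area A = 1.12×10⁻³ m².
Net radiated power P_net = εσA(T⁴ − T₀⁴) = 0.223×5.670×10⁻⁸×1.12×10⁻³×(6.56⁴ − 81.2⁴).
T⁴ − T₀⁴ = 1851.89 − 4.34735×10⁷ = -4.34716×10⁷ K⁴, so P_net = -6.16×10⁻⁴ W — negative, meaning a net gain of 6.16×10⁻⁴ W.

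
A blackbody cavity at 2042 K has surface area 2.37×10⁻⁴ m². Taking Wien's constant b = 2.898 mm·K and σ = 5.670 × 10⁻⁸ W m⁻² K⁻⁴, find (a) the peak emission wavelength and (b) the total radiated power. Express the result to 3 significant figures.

(a) λ_max = b/T = 2.898×10⁻³/2042 = 1.419×10⁻⁶ m = 1.42×10³ nm.
Area A = 2.37×10⁻⁴ m².
(b) P = σAT⁴ = 5.670×10⁻⁸×2.37×10⁻⁴×(2042)⁴ = 234 W.

λ_max ≈ 1.42×10³ nm; P ≈ 234 W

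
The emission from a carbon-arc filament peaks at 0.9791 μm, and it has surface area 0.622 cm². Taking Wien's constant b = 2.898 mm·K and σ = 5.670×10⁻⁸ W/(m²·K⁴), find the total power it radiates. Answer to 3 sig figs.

Wien's law: T = b/λ_max = 2.898×10⁻³/9.791×10⁻⁷ = 2959.86 K.
Area A = 0.622 cm² = 6.22×10⁻⁵ m².
Then P = σAT⁴ = 5.670×10⁻⁸×6.22×10⁻⁵×(2959.86)⁴ = 271 W.

P ≈ 271 W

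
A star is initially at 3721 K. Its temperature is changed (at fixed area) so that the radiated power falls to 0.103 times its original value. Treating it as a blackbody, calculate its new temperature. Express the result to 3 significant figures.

P ∝ T⁴, so T₂/T₁ = (P₂/P₁)^(1/4) = (0.103)^(1/4) = 0.566512.
T₂ = 3721 × 0.566512 = 2.11×10³ K.

T₂ ≈ 2.11×10³ K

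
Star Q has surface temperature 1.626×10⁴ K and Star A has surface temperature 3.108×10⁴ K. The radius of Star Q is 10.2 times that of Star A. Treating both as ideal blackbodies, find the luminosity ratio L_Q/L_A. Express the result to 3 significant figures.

L_Q/L_A ≈ 7.79

L ∝ R²T⁴, so L_Q/L_A = (R_Q/R_A)²(T_Q/T_A)⁴ = (10.2)² × (1.626×10⁴/3.108×10⁴)⁴ = 104.04 × 0.0749132 = 7.79.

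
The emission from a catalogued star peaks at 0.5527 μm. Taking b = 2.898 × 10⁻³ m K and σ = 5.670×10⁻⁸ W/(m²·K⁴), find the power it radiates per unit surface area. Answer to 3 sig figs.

Wien's law: T = b/λ_max = 2.898×10⁻³/5.527×10⁻⁷ = 5243.35 K.
Then I = σT⁴ = 5.670×10⁻⁸×(5243.35)⁴ = 4.29×10⁷ W/m².

I ≈ 4.29×10⁷ W/m²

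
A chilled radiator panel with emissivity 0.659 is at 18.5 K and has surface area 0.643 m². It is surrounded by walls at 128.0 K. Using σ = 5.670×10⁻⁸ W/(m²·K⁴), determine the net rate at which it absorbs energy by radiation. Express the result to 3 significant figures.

Area A = 0.643 m².
Net radiated power P_net = εσA(T⁴ − T₀⁴) = 0.659×5.670×10⁻⁸×0.643×(18.5⁴ − 128.0⁴).
T⁴ − T₀⁴ = 1.17135×10⁵ − 2.68435×10⁸ = -2.68318×10⁸ K⁴, so P_net = -6.45 W — negative, meaning a net gain of 6.45 W.

Net gain ≈ 6.45 W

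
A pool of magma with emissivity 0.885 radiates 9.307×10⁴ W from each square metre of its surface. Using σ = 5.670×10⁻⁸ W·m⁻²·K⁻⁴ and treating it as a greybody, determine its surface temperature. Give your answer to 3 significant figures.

I = εσT⁴, so T = (I/εσ)^(1/4) = (9.307×10⁴/(0.885×5.670×10⁻⁸))^(1/4) = 1.17×10³ K.

T ≈ 1.17×10³ K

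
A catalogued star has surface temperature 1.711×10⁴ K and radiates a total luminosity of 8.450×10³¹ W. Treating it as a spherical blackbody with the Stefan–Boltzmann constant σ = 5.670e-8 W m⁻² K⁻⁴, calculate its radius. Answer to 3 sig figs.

L = 4πR²σT⁴ ⇒ R = √(L/(4πσT⁴)).
σT⁴ = 4.85941×10⁹ W/m², so R = √(8.450×10³¹/(4π×4.85941×10⁹)) = 3.72×10¹⁰ m.

R ≈ 3.72×10¹⁰ m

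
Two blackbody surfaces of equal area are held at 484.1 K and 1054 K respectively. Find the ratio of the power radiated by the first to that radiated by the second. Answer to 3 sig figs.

P₁/P₂ ≈ 0.0445

With equal areas, P₁/P₂ = (T₁/T₂)⁴ = (484.1/1054)⁴ = 0.0445.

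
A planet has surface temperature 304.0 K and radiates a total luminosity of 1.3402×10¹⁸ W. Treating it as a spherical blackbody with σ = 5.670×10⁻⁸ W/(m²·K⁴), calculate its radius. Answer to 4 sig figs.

R ≈ 1.484×10⁷ m

L = 4πR²σT⁴ ⇒ R = √(L/(4πσT⁴)).
σT⁴ = 484.259 W/m², so R = √(1.3402×10¹⁸/(4π×484.259)) = 1.484×10⁷ m.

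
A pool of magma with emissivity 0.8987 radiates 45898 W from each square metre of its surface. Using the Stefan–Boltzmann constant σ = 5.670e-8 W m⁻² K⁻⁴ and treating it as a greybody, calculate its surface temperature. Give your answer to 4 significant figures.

T ≈ 974.2 K

I = εσT⁴, so T = (I/εσ)^(1/4) = (45898/(0.8987×5.670×10⁻⁸))^(1/4) = 974.2 K.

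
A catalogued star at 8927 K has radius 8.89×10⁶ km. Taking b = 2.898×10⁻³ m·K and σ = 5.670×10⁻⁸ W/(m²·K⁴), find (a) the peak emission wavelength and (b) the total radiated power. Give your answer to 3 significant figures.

λ_max ≈ 0.325 μm; P ≈ 3.58×10²⁹ W

(a) λ_max = b/T = 2.898×10⁻³/8927 = 3.246×10⁻⁷ m = 0.325 μm.
Surface area A = 4πR² = 4π(8.89×10⁹ m)² = 9.93147×10²⁰ m².
(b) P = σAT⁴ = 5.670×10⁻⁸×9.93147×10²⁰×(8927)⁴ = 3.58×10²⁹ W.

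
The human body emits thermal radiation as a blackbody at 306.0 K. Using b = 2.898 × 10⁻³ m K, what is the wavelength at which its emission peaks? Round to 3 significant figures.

λ_max ≈ 9.47 μm

Wien's displacement law: λ_max = b/T = (2.898×10⁻³ m·K)/(306.0 K) = 9.471×10⁻⁶ m.
That is 9.47 μm, in the infrared range.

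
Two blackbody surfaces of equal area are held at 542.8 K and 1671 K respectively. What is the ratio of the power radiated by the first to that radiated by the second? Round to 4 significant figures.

With equal areas, P₁/P₂ = (T₁/T₂)⁴ = (542.8/1671)⁴ = 0.01113.

P₁/P₂ ≈ 0.01113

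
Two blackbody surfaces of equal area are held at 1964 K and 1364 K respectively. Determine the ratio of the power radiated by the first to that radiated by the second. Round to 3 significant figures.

With equal areas, P₁/P₂ = (T₁/T₂)⁴ = (1964/1364)⁴ = 4.30.

P₁/P₂ ≈ 4.30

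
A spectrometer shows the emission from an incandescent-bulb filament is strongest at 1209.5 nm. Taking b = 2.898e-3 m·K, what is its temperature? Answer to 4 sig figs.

Wien's law gives T = b/λ_max = (2.898×10⁻³ m·K)/(1.2095×10⁻⁶ m) = 2396 K.

T ≈ 2396 K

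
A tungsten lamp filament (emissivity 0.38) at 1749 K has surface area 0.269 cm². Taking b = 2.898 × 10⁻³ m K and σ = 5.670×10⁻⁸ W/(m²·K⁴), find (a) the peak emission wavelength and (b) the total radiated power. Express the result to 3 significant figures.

λ_max ≈ 1.66×10³ nm; P ≈ 5.42 W

(a) λ_max = b/T = 2.898×10⁻³/1749 = 1.657×10⁻⁶ m = 1.66×10³ nm.
Area A = 0.269 cm² = 2.69×10⁻⁵ m².
(b) P = εσAT⁴ = 0.38×5.670×10⁻⁸×2.69×10⁻⁵×(1749)⁴ = 5.42 W.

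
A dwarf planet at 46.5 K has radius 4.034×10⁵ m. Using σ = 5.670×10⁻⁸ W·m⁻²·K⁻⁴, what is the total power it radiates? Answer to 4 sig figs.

P ≈ 5.421×10¹¹ W

Surface area A = 4πR² = 4π(4.034×10⁵ m)² = 2.04495×10¹² m².
P = σAT⁴ = 5.670×10⁻⁸ × 2.04495×10¹² × (46.5)⁴ = 5.421×10¹¹ W.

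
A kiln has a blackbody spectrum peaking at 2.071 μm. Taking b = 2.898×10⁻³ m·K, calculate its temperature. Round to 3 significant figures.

Wien's law gives T = b/λ_max = (2.898×10⁻³ m·K)/(2.071×10⁻⁶ m) = 1.40×10³ K.

T ≈ 1.40×10³ K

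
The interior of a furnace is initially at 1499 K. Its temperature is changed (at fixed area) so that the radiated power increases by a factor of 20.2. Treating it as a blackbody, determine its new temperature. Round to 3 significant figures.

T₂ ≈ 3.18×10³ K

P ∝ T⁴, so T₂/T₁ = (P₂/P₁)^(1/4) = (20.2)^(1/4) = 2.12001.
T₂ = 1499 × 2.12001 = 3.18×10³ K.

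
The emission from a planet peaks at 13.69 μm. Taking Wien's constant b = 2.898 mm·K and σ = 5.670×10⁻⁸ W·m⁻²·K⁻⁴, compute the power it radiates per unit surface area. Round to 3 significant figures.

I ≈ 114 W/m²

Wien's law: T = b/λ_max = 2.898×10⁻³/1.369×10⁻⁵ = 211.687 K.
Then I = σT⁴ = 5.670×10⁻⁸×(211.687)⁴ = 114 W/m².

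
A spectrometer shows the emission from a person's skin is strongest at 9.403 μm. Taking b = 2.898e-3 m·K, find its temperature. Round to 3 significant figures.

T ≈ 308 K

Wien's law gives T = b/λ_max = (2.898×10⁻³ m·K)/(9.403×10⁻⁶ m) = 308 K.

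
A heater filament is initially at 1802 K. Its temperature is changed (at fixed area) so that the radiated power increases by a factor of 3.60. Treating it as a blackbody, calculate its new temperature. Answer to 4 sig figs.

P ∝ T⁴, so T₂/T₁ = (P₂/P₁)^(1/4) = (3.60)^(1/4) = 1.37745.
T₂ = 1802 × 1.37745 = 2482 K.

T₂ ≈ 2482 K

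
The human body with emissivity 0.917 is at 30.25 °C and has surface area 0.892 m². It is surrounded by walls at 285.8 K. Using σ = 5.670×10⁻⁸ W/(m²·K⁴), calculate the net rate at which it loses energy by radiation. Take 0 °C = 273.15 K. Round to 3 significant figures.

Net loss ≈ 83.6 W

T = 30.25 °C + 273.15 = 303.40 K.
Area A = 0.892 m².
Net radiated power P_net = εσA(T⁴ − T₀⁴) = 0.917×5.670×10⁻⁸×0.892×(303.40⁴ − 285.8⁴).
T⁴ − T₀⁴ = 8.47349×10⁹ − 6.67189×10⁹ = 1.80160×10⁹ K⁴, so P_net = 83.6 W.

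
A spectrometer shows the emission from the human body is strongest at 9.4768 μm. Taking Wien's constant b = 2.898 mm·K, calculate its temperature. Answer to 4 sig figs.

T ≈ 305.8 K

Wien's law gives T = b/λ_max = (2.898×10⁻³ m·K)/(9.4768×10⁻⁶ m) = 305.8 K.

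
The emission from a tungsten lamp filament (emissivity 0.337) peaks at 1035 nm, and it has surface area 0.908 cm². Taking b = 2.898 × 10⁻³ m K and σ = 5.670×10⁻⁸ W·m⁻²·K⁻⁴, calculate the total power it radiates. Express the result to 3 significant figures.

Wien's law: T = b/λ_max = 2.898×10⁻³/1.035×10⁻⁶ = 2800.00 K.
Area A = 0.908 cm² = 9.08×10⁻⁵ m².
Then P = εσAT⁴ = 0.337×5.670×10⁻⁸×9.08×10⁻⁵×(2800.00)⁴ = 107 W.

P ≈ 107 W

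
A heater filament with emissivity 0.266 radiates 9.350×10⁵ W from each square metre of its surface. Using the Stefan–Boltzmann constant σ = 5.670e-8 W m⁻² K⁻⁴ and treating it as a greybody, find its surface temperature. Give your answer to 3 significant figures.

T ≈ 2.81×10³ K

I = εσT⁴, so T = (I/εσ)^(1/4) = (9.350×10⁵/(0.266×5.670×10⁻⁸))^(1/4) = 2.81×10³ K.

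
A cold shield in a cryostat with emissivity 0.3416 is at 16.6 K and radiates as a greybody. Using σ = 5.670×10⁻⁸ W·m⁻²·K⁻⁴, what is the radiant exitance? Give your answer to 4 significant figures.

Stefan–Boltzmann: I = εσT⁴ = 0.3416 × 5.670×10⁻⁸ × (16.6)⁴ = 1.471×10⁻³ W/m².

I ≈ 1.471×10⁻³ W/m²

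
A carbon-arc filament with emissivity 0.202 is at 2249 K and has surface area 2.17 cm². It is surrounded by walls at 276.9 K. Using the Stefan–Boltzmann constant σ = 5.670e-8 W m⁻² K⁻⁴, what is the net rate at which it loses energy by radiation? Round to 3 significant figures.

Area A = 2.17 cm² = 2.17×10⁻⁴ m².
Net radiated power P_net = εσA(T⁴ − T₀⁴) = 0.202×5.670×10⁻⁸×2.17×10⁻⁴×(2249⁴ − 276.9⁴).
T⁴ − T₀⁴ = 2.55834×10¹³ − 5.87884×10⁹ = 2.55775×10¹³ K⁴, so P_net = 63.6 W.

Net loss ≈ 63.6 W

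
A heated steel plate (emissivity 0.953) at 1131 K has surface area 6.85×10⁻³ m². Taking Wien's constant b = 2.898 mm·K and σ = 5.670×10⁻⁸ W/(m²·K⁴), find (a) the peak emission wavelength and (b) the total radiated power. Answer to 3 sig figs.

λ_max ≈ 2.56×10³ nm; P ≈ 606 W

(a) λ_max = b/T = 2.898×10⁻³/1131 = 2.562×10⁻⁶ m = 2.56×10³ nm.
Area A = 6.85×10⁻³ m².
(b) P = εσAT⁴ = 0.953×5.670×10⁻⁸×6.85×10⁻³×(1131)⁴ = 606 W.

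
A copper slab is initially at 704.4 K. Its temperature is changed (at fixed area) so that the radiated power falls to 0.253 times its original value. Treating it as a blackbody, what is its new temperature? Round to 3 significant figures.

T₂ ≈ 500 K

P ∝ T⁴, so T₂/T₁ = (P₂/P₁)^(1/4) = (0.253)^(1/4) = 0.709219.
T₂ = 704.4 × 0.709219 = 500 K.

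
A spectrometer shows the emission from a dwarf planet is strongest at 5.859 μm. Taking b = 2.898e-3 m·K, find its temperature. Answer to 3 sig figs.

T ≈ 495 K

Wien's law gives T = b/λ_max = (2.898×10⁻³ m·K)/(5.859×10⁻⁶ m) = 495 K.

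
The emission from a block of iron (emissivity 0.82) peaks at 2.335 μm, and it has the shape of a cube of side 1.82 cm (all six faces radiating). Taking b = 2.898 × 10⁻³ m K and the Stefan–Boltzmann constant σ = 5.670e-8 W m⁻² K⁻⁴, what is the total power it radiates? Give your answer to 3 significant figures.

P ≈ 219 W

Wien's law: T = b/λ_max = 2.898×10⁻³/2.335×10⁻⁶ = 1241.11 K.
Area A = 6s² = 6×(0.0182 m)² = 1.98744×10⁻³ m².
Then P = εσAT⁴ = 0.82×5.670×10⁻⁸×1.98744×10⁻³×(1241.11)⁴ = 219 W.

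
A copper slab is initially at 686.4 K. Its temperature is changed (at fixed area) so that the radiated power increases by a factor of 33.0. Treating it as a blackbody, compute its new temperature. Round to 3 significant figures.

P ∝ T⁴, so T₂/T₁ = (P₂/P₁)^(1/4) = (33.0)^(1/4) = 2.39678.
T₂ = 686.4 × 2.39678 = 1.65×10³ K.

T₂ ≈ 1.65×10³ K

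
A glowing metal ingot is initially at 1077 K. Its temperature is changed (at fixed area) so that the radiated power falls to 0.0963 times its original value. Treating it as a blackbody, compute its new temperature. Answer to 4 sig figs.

P ∝ T⁴, so T₂/T₁ = (P₂/P₁)^(1/4) = (0.0963)^(1/4) = 0.557066.
T₂ = 1077 × 0.557066 = 600.0 K.

T₂ ≈ 600.0 K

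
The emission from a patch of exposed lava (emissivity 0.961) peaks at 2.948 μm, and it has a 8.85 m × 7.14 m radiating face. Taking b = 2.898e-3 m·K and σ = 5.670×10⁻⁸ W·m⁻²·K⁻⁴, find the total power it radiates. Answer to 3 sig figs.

P ≈ 3.22×10⁶ W

Wien's law: T = b/λ_max = 2.898×10⁻³/2.948×10⁻⁶ = 983.039 K.
Area A = 8.85 × 7.14 = 63.189 m².
Then P = εσAT⁴ = 0.961×5.670×10⁻⁸×63.189×(983.039)⁴ = 3.22×10⁶ W.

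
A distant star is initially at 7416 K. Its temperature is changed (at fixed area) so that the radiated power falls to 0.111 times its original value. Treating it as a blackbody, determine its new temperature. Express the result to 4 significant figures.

T₂ ≈ 4281 K

P ∝ T⁴, so T₂/T₁ = (P₂/P₁)^(1/4) = (0.111)^(1/4) = 0.577206.
T₂ = 7416 × 0.577206 = 4281 K.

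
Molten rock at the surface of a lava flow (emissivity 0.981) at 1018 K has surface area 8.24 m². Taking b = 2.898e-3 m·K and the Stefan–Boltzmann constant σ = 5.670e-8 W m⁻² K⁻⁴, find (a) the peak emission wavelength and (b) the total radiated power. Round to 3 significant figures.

(a) λ_max = b/T = 2.898×10⁻³/1018 = 2.847×10⁻⁶ m = 2.85 μm.
Area A = 8.24 m².
(b) P = εσAT⁴ = 0.981×5.670×10⁻⁸×8.24×(1018)⁴ = 4.92×10⁵ W.

λ_max ≈ 2.85 μm; P ≈ 4.92×10⁵ W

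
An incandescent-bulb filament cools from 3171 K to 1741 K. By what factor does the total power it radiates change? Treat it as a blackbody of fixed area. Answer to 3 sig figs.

P₂/P₁ ≈ 0.0909

P ∝ T⁴, so P₂/P₁ = (T₂/T₁)⁴ = (1741/3171)⁴ = (0.549038)⁴ = 0.0909.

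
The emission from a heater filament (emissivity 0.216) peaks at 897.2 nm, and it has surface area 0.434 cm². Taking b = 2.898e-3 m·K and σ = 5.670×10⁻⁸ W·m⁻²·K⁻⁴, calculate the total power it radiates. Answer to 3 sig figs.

P ≈ 57.9 W

Wien's law: T = b/λ_max = 2.898×10⁻³/8.972×10⁻⁷ = 3230.05 K.
Area A = 0.434 cm² = 4.34×10⁻⁵ m².
Then P = εσAT⁴ = 0.216×5.670×10⁻⁸×4.34×10⁻⁵×(3230.05)⁴ = 57.9 W.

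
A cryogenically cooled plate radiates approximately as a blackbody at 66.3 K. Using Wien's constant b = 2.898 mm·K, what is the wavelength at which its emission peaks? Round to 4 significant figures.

Wien's displacement law: λ_max = b/T = (2.898×10⁻³ m·K)/(66.3 K) = 4.3710×10⁻⁵ m.
That is 43.71 μm, in the infrared range.

λ_max ≈ 43.71 μm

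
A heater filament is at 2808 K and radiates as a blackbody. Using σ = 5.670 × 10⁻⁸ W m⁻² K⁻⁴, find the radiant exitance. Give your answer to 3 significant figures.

Stefan–Boltzmann: I = σT⁴ = 5.670×10⁻⁸ × (2808)⁴ = 3.53×10⁶ W/m².

I ≈ 3.53×10⁶ W/m²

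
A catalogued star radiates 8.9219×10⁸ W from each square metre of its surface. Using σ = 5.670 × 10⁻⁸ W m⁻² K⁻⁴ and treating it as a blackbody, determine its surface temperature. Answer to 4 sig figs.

I = σT⁴, so T = (I/σ)^(1/4) = (8.9219×10⁸/(5.670×10⁻⁸))^(1/4) = 1.120×10⁴ K.

T ≈ 1.120×10⁴ K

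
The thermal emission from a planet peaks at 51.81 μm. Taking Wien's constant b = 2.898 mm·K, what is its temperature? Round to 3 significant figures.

T ≈ 55.9 K

Wien's law gives T = b/λ_max = (2.898×10⁻³ m·K)/(5.181×10⁻⁵ m) = 55.9 K.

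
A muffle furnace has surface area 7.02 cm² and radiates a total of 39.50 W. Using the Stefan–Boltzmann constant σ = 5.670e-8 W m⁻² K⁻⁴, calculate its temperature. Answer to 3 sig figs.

T ≈ 998 K

Area A = 7.02 cm² = 7.02×10⁻⁴ m².
P = σAT⁴ ⇒ T = (P/(σA))^(1/4) = (39.50/(5.670×10⁻⁸×7.02×10⁻⁴))^(1/4) = 998 K.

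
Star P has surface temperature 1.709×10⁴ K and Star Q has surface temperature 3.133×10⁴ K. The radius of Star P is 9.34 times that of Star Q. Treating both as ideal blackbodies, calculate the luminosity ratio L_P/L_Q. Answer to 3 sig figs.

L_P/L_Q ≈ 7.72

L ∝ R²T⁴, so L_P/L_Q = (R_P/R_Q)²(T_P/T_Q)⁴ = (9.34)² × (1.709×10⁴/3.133×10⁴)⁴ = 87.2356 × 0.0885374 = 7.72.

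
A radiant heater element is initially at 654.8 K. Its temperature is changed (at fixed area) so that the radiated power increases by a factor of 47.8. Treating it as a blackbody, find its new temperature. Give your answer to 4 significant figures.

P ∝ T⁴, so T₂/T₁ = (P₂/P₁)^(1/4) = (47.8)^(1/4) = 2.62940.
T₂ = 654.8 × 2.62940 = 1722 K.

T₂ ≈ 1722 K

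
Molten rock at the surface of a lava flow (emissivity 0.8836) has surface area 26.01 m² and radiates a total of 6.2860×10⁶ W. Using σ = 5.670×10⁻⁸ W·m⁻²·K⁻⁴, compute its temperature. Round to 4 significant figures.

Area A = 26.01 m².
P = εσAT⁴ ⇒ T = (P/(εσA))^(1/4) = (6.2860×10⁶/(0.8836×5.670×10⁻⁸×26.01))^(1/4) = 1482 K.

T ≈ 1482 K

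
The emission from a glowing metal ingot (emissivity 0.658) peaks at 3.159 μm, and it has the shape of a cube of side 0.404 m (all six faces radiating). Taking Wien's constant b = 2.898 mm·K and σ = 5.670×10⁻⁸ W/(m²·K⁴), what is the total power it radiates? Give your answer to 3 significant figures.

P ≈ 2.59×10⁴ W

Wien's law: T = b/λ_max = 2.898×10⁻³/3.159×10⁻⁶ = 917.379 K.
Area A = 6s² = 6×(0.404 m)² = 0.979296 m².
Then P = εσAT⁴ = 0.658×5.670×10⁻⁸×0.979296×(917.379)⁴ = 2.59×10⁴ W.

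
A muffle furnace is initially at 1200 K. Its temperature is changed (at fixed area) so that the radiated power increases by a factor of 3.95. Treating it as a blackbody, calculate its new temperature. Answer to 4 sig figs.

P ∝ T⁴, so T₂/T₁ = (P₂/P₁)^(1/4) = (3.95)^(1/4) = 1.40977.
T₂ = 1200 × 1.40977 = 1692 K.

T₂ ≈ 1692 K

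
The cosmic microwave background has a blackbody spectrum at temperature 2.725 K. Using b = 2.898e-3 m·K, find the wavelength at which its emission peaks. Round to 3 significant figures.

Wien's displacement law: λ_max = b/T = (2.898×10⁻³ m·K)/(2.725 K) = 1.063×10⁻³ m.
That is 1.06×10⁻³ m, in the microwave range.

λ_max ≈ 1.06×10⁻³ m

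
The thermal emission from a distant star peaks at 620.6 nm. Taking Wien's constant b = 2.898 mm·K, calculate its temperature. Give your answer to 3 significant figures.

Wien's law gives T = b/λ_max = (2.898×10⁻³ m·K)/(6.206×10⁻⁷ m) = 4.67×10³ K.

T ≈ 4.67×10³ K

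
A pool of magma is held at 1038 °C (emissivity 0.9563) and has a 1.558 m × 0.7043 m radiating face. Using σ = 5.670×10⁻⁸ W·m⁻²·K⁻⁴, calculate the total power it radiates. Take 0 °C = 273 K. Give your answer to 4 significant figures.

T = 1038 °C + 273 = 1311 K.
Area A = 1.558 × 0.7043 = 1.0973 m².
P = εσAT⁴ = 0.9563 × 5.670×10⁻⁸ × 1.0973 × (1311)⁴ = 1.758×10⁵ W.

P ≈ 1.758×10⁵ W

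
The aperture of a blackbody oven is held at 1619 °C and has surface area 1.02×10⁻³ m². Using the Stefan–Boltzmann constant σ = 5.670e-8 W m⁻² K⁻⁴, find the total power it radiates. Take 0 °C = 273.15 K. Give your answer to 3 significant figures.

P ≈ 741 W

T = 1619 °C + 273.15 = 1892.15 K.
Area A = 1.02×10⁻³ m².
P = σAT⁴ = 5.670×10⁻⁸ × 1.02×10⁻³ × (1892.15)⁴ = 741 W.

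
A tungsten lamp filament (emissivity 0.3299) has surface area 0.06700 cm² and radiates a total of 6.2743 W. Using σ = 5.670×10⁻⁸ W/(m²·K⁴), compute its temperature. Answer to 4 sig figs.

T ≈ 2660 K

Area A = 0.06700 cm² = 6.700×10⁻⁶ m².
P = εσAT⁴ ⇒ T = (P/(εσA))^(1/4) = (6.2743/(0.3299×5.670×10⁻⁸×6.700×10⁻⁶))^(1/4) = 2660 K.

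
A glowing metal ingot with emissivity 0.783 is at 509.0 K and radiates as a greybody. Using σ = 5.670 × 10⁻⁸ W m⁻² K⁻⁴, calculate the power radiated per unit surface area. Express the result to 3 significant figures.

I ≈ 2.98×10³ W/m²

Stefan–Boltzmann: I = εσT⁴ = 0.783 × 5.670×10⁻⁸ × (509.0)⁴ = 2.98×10³ W/m².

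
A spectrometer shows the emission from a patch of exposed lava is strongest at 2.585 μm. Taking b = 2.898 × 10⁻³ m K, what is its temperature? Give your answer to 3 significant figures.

Wien's law gives T = b/λ_max = (2.898×10⁻³ m·K)/(2.585×10⁻⁶ m) = 1.12×10³ K.

T ≈ 1.12×10³ K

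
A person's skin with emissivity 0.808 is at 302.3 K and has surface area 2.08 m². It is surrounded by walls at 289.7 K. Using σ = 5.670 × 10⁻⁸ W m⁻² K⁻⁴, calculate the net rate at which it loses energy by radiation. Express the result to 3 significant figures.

Area A = 2.08 m².
Net radiated power P_net = εσA(T⁴ − T₀⁴) = 0.808×5.670×10⁻⁸×2.08×(302.3⁴ − 289.7⁴).
T⁴ − T₀⁴ = 8.35127×10⁹ − 7.04359×10⁹ = 1.30768×10⁹ K⁴, so P_net = 125 W.

Net loss ≈ 125 W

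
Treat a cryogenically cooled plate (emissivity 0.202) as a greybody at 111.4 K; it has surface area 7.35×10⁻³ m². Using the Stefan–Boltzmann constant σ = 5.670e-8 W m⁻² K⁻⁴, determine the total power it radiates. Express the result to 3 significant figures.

Area A = 7.35×10⁻³ m².
P = εσAT⁴ = 0.202 × 5.670×10⁻⁸ × 7.35×10⁻³ × (111.4)⁴ = 0.0130 W.

P ≈ 0.0130 W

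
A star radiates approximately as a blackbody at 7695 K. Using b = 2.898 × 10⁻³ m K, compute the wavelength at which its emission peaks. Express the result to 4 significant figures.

Wien's displacement law: λ_max = b/T = (2.898×10⁻³ m·K)/(7695 K) = 3.7661×10⁻⁷ m.
That is 0.3766 μm, in the ultraviolet range.

λ_max ≈ 0.3766 μm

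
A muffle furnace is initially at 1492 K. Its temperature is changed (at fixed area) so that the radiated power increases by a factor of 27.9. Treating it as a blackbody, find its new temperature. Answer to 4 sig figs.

T₂ ≈ 3429 K

P ∝ T⁴, so T₂/T₁ = (P₂/P₁)^(1/4) = (27.9)^(1/4) = 2.29827.
T₂ = 1492 × 2.29827 = 3429 K.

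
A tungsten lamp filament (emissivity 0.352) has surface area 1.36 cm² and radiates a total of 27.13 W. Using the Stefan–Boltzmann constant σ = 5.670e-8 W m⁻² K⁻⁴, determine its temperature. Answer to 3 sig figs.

Area A = 1.36 cm² = 1.36×10⁻⁴ m².
P = εσAT⁴ ⇒ T = (P/(εσA))^(1/4) = (27.13/(0.352×5.670×10⁻⁸×1.36×10⁻⁴))^(1/4) = 1.78×10³ K.

T ≈ 1.78×10³ K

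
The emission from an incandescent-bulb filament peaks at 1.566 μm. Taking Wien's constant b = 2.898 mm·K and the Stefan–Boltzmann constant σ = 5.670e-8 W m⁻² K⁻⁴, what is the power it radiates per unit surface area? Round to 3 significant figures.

I ≈ 6.65×10⁵ W/m²

Wien's law: T = b/λ_max = 2.898×10⁻³/1.566×10⁻⁶ = 1850.57 K.
Then I = σT⁴ = 5.670×10⁻⁸×(1850.57)⁴ = 6.65×10⁵ W/m².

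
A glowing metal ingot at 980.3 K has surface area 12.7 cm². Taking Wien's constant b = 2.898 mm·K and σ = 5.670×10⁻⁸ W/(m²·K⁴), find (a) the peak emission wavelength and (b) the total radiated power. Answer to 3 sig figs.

λ_max ≈ 2.96 μm; P ≈ 66.5 W

(a) λ_max = b/T = 2.898×10⁻³/980.3 = 2.956×10⁻⁶ m = 2.96 μm.
Area A = 12.7 cm² = 1.27×10⁻³ m².
(b) P = σAT⁴ = 5.670×10⁻⁸×1.27×10⁻³×(980.3)⁴ = 66.5 W.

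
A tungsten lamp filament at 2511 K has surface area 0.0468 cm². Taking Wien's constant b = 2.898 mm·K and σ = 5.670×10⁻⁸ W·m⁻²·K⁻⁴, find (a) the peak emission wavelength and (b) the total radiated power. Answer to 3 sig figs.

λ_max ≈ 1.15×10³ nm; P ≈ 10.5 W

(a) λ_max = b/T = 2.898×10⁻³/2511 = 1.154×10⁻⁶ m = 1.15×10³ nm.
Area A = 0.0468 cm² = 4.68×10⁻⁶ m².
(b) P = σAT⁴ = 5.670×10⁻⁸×4.68×10⁻⁶×(2511)⁴ = 10.5 W.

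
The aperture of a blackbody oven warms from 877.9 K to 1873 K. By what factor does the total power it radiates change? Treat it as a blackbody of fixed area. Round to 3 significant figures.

P₂/P₁ ≈ 20.7

P ∝ T⁴, so P₂/P₁ = (T₂/T₁)⁴ = (1873/877.9)⁴ = (2.13350)⁴ = 20.7.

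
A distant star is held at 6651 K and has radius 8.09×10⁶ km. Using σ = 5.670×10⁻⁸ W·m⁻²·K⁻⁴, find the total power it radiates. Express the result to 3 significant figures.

P ≈ 9.13×10²⁸ W

Surface area A = 4πR² = 4π(8.09×10⁹ m)² = 8.22445×10²⁰ m².
P = σAT⁴ = 5.670×10⁻⁸ × 8.22445×10²⁰ × (6651)⁴ = 9.13×10²⁸ W.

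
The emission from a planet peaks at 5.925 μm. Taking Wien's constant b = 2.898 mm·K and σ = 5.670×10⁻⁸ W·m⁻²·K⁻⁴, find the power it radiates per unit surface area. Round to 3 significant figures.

I ≈ 3.25×10³ W/m²

Wien's law: T = b/λ_max = 2.898×10⁻³/5.925×10⁻⁶ = 489.114 K.
Then I = σT⁴ = 5.670×10⁻⁸×(489.114)⁴ = 3.25×10³ W/m².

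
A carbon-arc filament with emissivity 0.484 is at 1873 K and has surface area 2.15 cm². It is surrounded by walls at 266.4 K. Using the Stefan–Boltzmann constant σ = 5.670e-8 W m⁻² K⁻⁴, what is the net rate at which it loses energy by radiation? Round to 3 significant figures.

Area A = 2.15 cm² = 2.15×10⁻⁴ m².
Net radiated power P_net = εσA(T⁴ − T₀⁴) = 0.484×5.670×10⁻⁸×2.15×10⁻⁴×(1873⁴ − 266.4⁴).
T⁴ − T₀⁴ = 1.23070×10¹³ − 5.03659×10⁹ = 1.23020×10¹³ K⁴, so P_net = 72.6 W.

Net loss ≈ 72.6 W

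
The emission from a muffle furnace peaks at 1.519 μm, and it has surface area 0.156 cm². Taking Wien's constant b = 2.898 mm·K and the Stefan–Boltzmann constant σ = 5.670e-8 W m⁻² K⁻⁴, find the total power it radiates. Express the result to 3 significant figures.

P ≈ 11.7 W

Wien's law: T = b/λ_max = 2.898×10⁻³/1.519×10⁻⁶ = 1907.83 K.
Area A = 0.156 cm² = 1.56×10⁻⁵ m².
Then P = σAT⁴ = 5.670×10⁻⁸×1.56×10⁻⁵×(1907.83)⁴ = 11.7 W.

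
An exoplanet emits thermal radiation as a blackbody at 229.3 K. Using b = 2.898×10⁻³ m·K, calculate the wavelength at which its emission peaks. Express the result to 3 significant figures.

Wien's displacement law: λ_max = b/T = (2.898×10⁻³ m·K)/(229.3 K) = 1.264×10⁻⁵ m.
That is 12.6 μm, in the infrared range.

λ_max ≈ 12.6 μm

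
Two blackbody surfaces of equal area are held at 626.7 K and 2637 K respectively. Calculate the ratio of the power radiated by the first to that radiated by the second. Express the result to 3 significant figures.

P₁/P₂ ≈ 3.19×10⁻³

With equal areas, P₁/P₂ = (T₁/T₂)⁴ = (626.7/2637)⁴ = 3.19×10⁻³.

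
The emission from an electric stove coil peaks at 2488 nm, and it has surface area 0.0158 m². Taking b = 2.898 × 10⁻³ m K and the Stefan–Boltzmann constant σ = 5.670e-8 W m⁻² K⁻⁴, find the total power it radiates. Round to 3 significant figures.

P ≈ 1.65×10³ W

Wien's law: T = b/λ_max = 2.898×10⁻³/2.488×10⁻⁶ = 1164.79 K.
Area A = 0.0158 m².
Then P = σAT⁴ = 5.670×10⁻⁸×0.0158×(1164.79)⁴ = 1.65×10³ W.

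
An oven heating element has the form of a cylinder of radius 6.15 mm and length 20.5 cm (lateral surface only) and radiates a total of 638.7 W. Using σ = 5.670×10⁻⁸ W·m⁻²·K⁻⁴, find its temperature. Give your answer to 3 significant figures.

Lateral area A = 2πrL = 2π×6.15×10⁻³×0.205 = 7.92153×10⁻³ m².
P = σAT⁴ ⇒ T = (P/(σA))^(1/4) = (638.7/(5.670×10⁻⁸×7.92153×10⁻³))^(1/4) = 1.09×10³ K.

T ≈ 1.09×10³ K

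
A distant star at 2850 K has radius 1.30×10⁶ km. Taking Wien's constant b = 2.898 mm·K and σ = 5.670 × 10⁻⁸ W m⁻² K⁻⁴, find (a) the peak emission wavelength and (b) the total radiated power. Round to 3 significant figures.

λ_max ≈ 1.02×10³ nm; P ≈ 7.94×10²⁵ W

(a) λ_max = b/T = 2.898×10⁻³/2850 = 1.017×10⁻⁶ m = 1.02×10³ nm.
Surface area A = 4πR² = 4π(1.30×10⁹ m)² = 2.12372×10¹⁹ m².
(b) P = σAT⁴ = 5.670×10⁻⁸×2.12372×10¹⁹×(2850)⁴ = 7.94×10²⁵ W.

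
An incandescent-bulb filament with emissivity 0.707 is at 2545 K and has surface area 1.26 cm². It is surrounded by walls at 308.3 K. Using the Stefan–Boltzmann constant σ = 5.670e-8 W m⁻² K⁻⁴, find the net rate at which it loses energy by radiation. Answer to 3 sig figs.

Area A = 1.26 cm² = 1.26×10⁻⁴ m².
Net radiated power P_net = εσA(T⁴ − T₀⁴) = 0.707×5.670×10⁻⁸×1.26×10⁻⁴×(2545⁴ − 308.3⁴).
T⁴ − T₀⁴ = 4.19519×10¹³ − 9.03429×10⁹ = 4.19429×10¹³ K⁴, so P_net = 212 W.

Net loss ≈ 212 W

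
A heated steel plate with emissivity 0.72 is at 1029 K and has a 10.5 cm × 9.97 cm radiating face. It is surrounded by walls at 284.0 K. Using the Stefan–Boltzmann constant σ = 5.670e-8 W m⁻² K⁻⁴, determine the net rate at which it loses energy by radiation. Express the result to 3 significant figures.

Net loss ≈ 476 W

Area A = 0.105 × 0.0997 = 0.0104685 m².
Net radiated power P_net = εσA(T⁴ − T₀⁴) = 0.72×5.670×10⁻⁸×0.0104685×(1029⁴ − 284.0⁴).
T⁴ − T₀⁴ = 1.12114×10¹² − 6.50539×10⁹ = 1.11463×10¹² K⁴, so P_net = 476 W.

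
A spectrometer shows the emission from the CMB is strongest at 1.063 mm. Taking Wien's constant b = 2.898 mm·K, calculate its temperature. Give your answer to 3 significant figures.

Wien's law gives T = b/λ_max = (2.898×10⁻³ m·K)/(1.063×10⁻³ m) = 2.73 K.

T ≈ 2.73 K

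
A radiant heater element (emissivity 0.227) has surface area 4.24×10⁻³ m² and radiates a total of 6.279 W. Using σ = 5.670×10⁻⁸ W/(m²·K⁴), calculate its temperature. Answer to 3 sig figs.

T ≈ 582 K

Area A = 4.24×10⁻³ m².
P = εσAT⁴ ⇒ T = (P/(εσA))^(1/4) = (6.279/(0.227×5.670×10⁻⁸×4.24×10⁻³))^(1/4) = 582 K.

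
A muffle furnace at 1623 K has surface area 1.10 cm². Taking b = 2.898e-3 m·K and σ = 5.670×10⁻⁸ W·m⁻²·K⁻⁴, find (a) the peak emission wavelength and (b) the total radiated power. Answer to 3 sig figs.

λ_max ≈ 1.79×10³ nm; P ≈ 43.3 W

(a) λ_max = b/T = 2.898×10⁻³/1623 = 1.786×10⁻⁶ m = 1.79×10³ nm.
Area A = 1.10 cm² = 1.10×10⁻⁴ m².
(b) P = σAT⁴ = 5.670×10⁻⁸×1.10×10⁻⁴×(1623)⁴ = 43.3 W.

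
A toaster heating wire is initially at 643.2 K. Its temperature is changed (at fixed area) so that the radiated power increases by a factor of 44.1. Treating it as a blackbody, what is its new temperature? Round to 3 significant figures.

P ∝ T⁴, so T₂/T₁ = (P₂/P₁)^(1/4) = (44.1)^(1/4) = 2.57697.
T₂ = 643.2 × 2.57697 = 1.66×10³ K.

T₂ ≈ 1.66×10³ K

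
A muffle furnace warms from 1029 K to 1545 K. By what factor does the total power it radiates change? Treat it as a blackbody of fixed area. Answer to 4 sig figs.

P₂/P₁ ≈ 5.082

P ∝ T⁴, so P₂/P₁ = (T₂/T₁)⁴ = (1545/1029)⁴ = (1.50146)⁴ = 5.082.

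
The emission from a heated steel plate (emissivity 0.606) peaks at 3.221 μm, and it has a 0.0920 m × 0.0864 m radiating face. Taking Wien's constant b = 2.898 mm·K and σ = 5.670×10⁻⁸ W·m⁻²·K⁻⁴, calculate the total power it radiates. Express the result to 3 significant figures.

P ≈ 179 W

Wien's law: T = b/λ_max = 2.898×10⁻³/3.221×10⁻⁶ = 899.721 K.
Area A = 0.0920 × 0.0864 = 7.9488×10⁻³ m².
Then P = εσAT⁴ = 0.606×5.670×10⁻⁸×7.9488×10⁻³×(899.721)⁴ = 179 W.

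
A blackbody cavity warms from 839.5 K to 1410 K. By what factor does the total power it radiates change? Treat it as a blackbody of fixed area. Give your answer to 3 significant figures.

P ∝ T⁴, so P₂/P₁ = (T₂/T₁)⁴ = (1410/839.5)⁴ = (1.67957)⁴ = 7.96.

P₂/P₁ ≈ 7.96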